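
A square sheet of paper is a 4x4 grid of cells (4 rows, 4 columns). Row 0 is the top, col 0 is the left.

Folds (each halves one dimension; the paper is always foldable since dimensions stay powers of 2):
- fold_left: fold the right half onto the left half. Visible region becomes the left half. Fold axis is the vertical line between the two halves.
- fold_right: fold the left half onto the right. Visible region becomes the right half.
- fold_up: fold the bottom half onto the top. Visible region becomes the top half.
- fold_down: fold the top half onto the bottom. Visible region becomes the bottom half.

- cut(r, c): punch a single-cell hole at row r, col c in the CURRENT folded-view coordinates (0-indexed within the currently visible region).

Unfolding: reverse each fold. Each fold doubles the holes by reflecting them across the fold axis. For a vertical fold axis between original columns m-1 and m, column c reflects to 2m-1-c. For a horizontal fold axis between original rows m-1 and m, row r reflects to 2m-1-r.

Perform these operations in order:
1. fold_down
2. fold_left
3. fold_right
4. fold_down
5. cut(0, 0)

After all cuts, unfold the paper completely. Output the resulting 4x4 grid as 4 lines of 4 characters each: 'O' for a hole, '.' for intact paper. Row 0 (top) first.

Op 1 fold_down: fold axis h@2; visible region now rows[2,4) x cols[0,4) = 2x4
Op 2 fold_left: fold axis v@2; visible region now rows[2,4) x cols[0,2) = 2x2
Op 3 fold_right: fold axis v@1; visible region now rows[2,4) x cols[1,2) = 2x1
Op 4 fold_down: fold axis h@3; visible region now rows[3,4) x cols[1,2) = 1x1
Op 5 cut(0, 0): punch at orig (3,1); cuts so far [(3, 1)]; region rows[3,4) x cols[1,2) = 1x1
Unfold 1 (reflect across h@3): 2 holes -> [(2, 1), (3, 1)]
Unfold 2 (reflect across v@1): 4 holes -> [(2, 0), (2, 1), (3, 0), (3, 1)]
Unfold 3 (reflect across v@2): 8 holes -> [(2, 0), (2, 1), (2, 2), (2, 3), (3, 0), (3, 1), (3, 2), (3, 3)]
Unfold 4 (reflect across h@2): 16 holes -> [(0, 0), (0, 1), (0, 2), (0, 3), (1, 0), (1, 1), (1, 2), (1, 3), (2, 0), (2, 1), (2, 2), (2, 3), (3, 0), (3, 1), (3, 2), (3, 3)]

Answer: OOOO
OOOO
OOOO
OOOO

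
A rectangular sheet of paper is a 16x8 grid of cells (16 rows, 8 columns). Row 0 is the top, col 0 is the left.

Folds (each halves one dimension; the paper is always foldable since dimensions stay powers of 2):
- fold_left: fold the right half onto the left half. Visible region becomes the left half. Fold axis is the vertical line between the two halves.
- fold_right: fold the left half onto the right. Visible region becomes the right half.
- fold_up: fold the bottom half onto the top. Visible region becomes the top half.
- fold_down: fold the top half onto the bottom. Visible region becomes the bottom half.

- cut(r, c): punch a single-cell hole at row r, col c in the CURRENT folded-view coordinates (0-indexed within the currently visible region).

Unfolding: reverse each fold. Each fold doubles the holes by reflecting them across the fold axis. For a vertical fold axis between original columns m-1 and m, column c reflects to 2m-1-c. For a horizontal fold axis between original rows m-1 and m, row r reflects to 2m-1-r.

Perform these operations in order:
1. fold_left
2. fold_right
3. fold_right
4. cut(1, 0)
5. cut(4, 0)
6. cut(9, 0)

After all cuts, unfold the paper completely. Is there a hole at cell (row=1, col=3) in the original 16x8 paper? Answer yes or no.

Answer: yes

Derivation:
Op 1 fold_left: fold axis v@4; visible region now rows[0,16) x cols[0,4) = 16x4
Op 2 fold_right: fold axis v@2; visible region now rows[0,16) x cols[2,4) = 16x2
Op 3 fold_right: fold axis v@3; visible region now rows[0,16) x cols[3,4) = 16x1
Op 4 cut(1, 0): punch at orig (1,3); cuts so far [(1, 3)]; region rows[0,16) x cols[3,4) = 16x1
Op 5 cut(4, 0): punch at orig (4,3); cuts so far [(1, 3), (4, 3)]; region rows[0,16) x cols[3,4) = 16x1
Op 6 cut(9, 0): punch at orig (9,3); cuts so far [(1, 3), (4, 3), (9, 3)]; region rows[0,16) x cols[3,4) = 16x1
Unfold 1 (reflect across v@3): 6 holes -> [(1, 2), (1, 3), (4, 2), (4, 3), (9, 2), (9, 3)]
Unfold 2 (reflect across v@2): 12 holes -> [(1, 0), (1, 1), (1, 2), (1, 3), (4, 0), (4, 1), (4, 2), (4, 3), (9, 0), (9, 1), (9, 2), (9, 3)]
Unfold 3 (reflect across v@4): 24 holes -> [(1, 0), (1, 1), (1, 2), (1, 3), (1, 4), (1, 5), (1, 6), (1, 7), (4, 0), (4, 1), (4, 2), (4, 3), (4, 4), (4, 5), (4, 6), (4, 7), (9, 0), (9, 1), (9, 2), (9, 3), (9, 4), (9, 5), (9, 6), (9, 7)]
Holes: [(1, 0), (1, 1), (1, 2), (1, 3), (1, 4), (1, 5), (1, 6), (1, 7), (4, 0), (4, 1), (4, 2), (4, 3), (4, 4), (4, 5), (4, 6), (4, 7), (9, 0), (9, 1), (9, 2), (9, 3), (9, 4), (9, 5), (9, 6), (9, 7)]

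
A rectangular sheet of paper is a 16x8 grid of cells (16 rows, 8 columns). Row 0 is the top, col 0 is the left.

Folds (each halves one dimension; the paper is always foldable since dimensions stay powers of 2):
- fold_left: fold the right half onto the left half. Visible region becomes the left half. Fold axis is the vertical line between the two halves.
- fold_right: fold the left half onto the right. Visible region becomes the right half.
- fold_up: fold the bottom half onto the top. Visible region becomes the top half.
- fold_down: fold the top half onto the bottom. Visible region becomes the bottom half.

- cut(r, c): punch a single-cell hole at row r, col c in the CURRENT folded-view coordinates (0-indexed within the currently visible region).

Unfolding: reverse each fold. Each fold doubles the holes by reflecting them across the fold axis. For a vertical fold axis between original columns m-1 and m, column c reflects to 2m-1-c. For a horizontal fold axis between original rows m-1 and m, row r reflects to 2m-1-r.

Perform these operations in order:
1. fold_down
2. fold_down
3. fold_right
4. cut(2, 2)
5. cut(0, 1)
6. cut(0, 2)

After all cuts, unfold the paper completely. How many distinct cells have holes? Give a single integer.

Answer: 24

Derivation:
Op 1 fold_down: fold axis h@8; visible region now rows[8,16) x cols[0,8) = 8x8
Op 2 fold_down: fold axis h@12; visible region now rows[12,16) x cols[0,8) = 4x8
Op 3 fold_right: fold axis v@4; visible region now rows[12,16) x cols[4,8) = 4x4
Op 4 cut(2, 2): punch at orig (14,6); cuts so far [(14, 6)]; region rows[12,16) x cols[4,8) = 4x4
Op 5 cut(0, 1): punch at orig (12,5); cuts so far [(12, 5), (14, 6)]; region rows[12,16) x cols[4,8) = 4x4
Op 6 cut(0, 2): punch at orig (12,6); cuts so far [(12, 5), (12, 6), (14, 6)]; region rows[12,16) x cols[4,8) = 4x4
Unfold 1 (reflect across v@4): 6 holes -> [(12, 1), (12, 2), (12, 5), (12, 6), (14, 1), (14, 6)]
Unfold 2 (reflect across h@12): 12 holes -> [(9, 1), (9, 6), (11, 1), (11, 2), (11, 5), (11, 6), (12, 1), (12, 2), (12, 5), (12, 6), (14, 1), (14, 6)]
Unfold 3 (reflect across h@8): 24 holes -> [(1, 1), (1, 6), (3, 1), (3, 2), (3, 5), (3, 6), (4, 1), (4, 2), (4, 5), (4, 6), (6, 1), (6, 6), (9, 1), (9, 6), (11, 1), (11, 2), (11, 5), (11, 6), (12, 1), (12, 2), (12, 5), (12, 6), (14, 1), (14, 6)]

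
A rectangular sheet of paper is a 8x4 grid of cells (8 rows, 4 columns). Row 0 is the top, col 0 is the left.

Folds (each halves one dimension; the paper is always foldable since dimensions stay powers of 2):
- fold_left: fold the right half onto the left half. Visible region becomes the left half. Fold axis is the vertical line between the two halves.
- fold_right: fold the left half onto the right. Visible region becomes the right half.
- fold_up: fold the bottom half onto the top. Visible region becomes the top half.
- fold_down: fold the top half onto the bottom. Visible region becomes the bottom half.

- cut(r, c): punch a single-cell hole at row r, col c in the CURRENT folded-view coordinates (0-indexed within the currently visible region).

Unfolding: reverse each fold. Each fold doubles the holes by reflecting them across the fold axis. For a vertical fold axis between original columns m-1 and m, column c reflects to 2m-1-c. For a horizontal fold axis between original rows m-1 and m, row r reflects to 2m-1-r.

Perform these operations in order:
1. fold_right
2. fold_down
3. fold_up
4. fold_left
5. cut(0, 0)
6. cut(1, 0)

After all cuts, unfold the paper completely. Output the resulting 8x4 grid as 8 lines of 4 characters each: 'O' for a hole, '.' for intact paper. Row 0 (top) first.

Answer: OOOO
OOOO
OOOO
OOOO
OOOO
OOOO
OOOO
OOOO

Derivation:
Op 1 fold_right: fold axis v@2; visible region now rows[0,8) x cols[2,4) = 8x2
Op 2 fold_down: fold axis h@4; visible region now rows[4,8) x cols[2,4) = 4x2
Op 3 fold_up: fold axis h@6; visible region now rows[4,6) x cols[2,4) = 2x2
Op 4 fold_left: fold axis v@3; visible region now rows[4,6) x cols[2,3) = 2x1
Op 5 cut(0, 0): punch at orig (4,2); cuts so far [(4, 2)]; region rows[4,6) x cols[2,3) = 2x1
Op 6 cut(1, 0): punch at orig (5,2); cuts so far [(4, 2), (5, 2)]; region rows[4,6) x cols[2,3) = 2x1
Unfold 1 (reflect across v@3): 4 holes -> [(4, 2), (4, 3), (5, 2), (5, 3)]
Unfold 2 (reflect across h@6): 8 holes -> [(4, 2), (4, 3), (5, 2), (5, 3), (6, 2), (6, 3), (7, 2), (7, 3)]
Unfold 3 (reflect across h@4): 16 holes -> [(0, 2), (0, 3), (1, 2), (1, 3), (2, 2), (2, 3), (3, 2), (3, 3), (4, 2), (4, 3), (5, 2), (5, 3), (6, 2), (6, 3), (7, 2), (7, 3)]
Unfold 4 (reflect across v@2): 32 holes -> [(0, 0), (0, 1), (0, 2), (0, 3), (1, 0), (1, 1), (1, 2), (1, 3), (2, 0), (2, 1), (2, 2), (2, 3), (3, 0), (3, 1), (3, 2), (3, 3), (4, 0), (4, 1), (4, 2), (4, 3), (5, 0), (5, 1), (5, 2), (5, 3), (6, 0), (6, 1), (6, 2), (6, 3), (7, 0), (7, 1), (7, 2), (7, 3)]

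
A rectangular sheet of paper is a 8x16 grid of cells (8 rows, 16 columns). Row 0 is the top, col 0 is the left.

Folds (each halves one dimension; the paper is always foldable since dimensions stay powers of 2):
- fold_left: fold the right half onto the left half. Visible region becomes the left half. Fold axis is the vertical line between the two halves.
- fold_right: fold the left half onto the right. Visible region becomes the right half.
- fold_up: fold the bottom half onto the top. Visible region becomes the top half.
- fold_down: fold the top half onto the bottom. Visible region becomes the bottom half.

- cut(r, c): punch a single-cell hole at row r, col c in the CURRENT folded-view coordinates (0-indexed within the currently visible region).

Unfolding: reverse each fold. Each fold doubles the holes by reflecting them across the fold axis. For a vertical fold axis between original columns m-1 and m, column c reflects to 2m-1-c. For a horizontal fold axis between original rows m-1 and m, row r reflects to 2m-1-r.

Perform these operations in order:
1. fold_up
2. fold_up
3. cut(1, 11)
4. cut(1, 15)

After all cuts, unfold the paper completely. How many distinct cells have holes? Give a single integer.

Op 1 fold_up: fold axis h@4; visible region now rows[0,4) x cols[0,16) = 4x16
Op 2 fold_up: fold axis h@2; visible region now rows[0,2) x cols[0,16) = 2x16
Op 3 cut(1, 11): punch at orig (1,11); cuts so far [(1, 11)]; region rows[0,2) x cols[0,16) = 2x16
Op 4 cut(1, 15): punch at orig (1,15); cuts so far [(1, 11), (1, 15)]; region rows[0,2) x cols[0,16) = 2x16
Unfold 1 (reflect across h@2): 4 holes -> [(1, 11), (1, 15), (2, 11), (2, 15)]
Unfold 2 (reflect across h@4): 8 holes -> [(1, 11), (1, 15), (2, 11), (2, 15), (5, 11), (5, 15), (6, 11), (6, 15)]

Answer: 8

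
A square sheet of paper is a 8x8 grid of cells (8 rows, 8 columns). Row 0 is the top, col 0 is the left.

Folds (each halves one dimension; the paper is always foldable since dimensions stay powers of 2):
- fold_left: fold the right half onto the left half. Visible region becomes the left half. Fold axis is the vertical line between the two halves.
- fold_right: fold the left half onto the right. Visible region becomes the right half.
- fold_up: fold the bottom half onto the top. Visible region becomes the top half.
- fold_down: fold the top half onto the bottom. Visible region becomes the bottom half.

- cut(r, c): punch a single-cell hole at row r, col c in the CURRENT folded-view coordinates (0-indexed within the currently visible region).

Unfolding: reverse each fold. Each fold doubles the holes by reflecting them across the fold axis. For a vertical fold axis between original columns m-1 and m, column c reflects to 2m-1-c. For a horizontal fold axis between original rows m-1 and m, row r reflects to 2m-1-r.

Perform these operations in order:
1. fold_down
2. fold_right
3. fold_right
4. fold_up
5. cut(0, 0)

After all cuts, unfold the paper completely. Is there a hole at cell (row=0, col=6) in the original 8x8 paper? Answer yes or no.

Op 1 fold_down: fold axis h@4; visible region now rows[4,8) x cols[0,8) = 4x8
Op 2 fold_right: fold axis v@4; visible region now rows[4,8) x cols[4,8) = 4x4
Op 3 fold_right: fold axis v@6; visible region now rows[4,8) x cols[6,8) = 4x2
Op 4 fold_up: fold axis h@6; visible region now rows[4,6) x cols[6,8) = 2x2
Op 5 cut(0, 0): punch at orig (4,6); cuts so far [(4, 6)]; region rows[4,6) x cols[6,8) = 2x2
Unfold 1 (reflect across h@6): 2 holes -> [(4, 6), (7, 6)]
Unfold 2 (reflect across v@6): 4 holes -> [(4, 5), (4, 6), (7, 5), (7, 6)]
Unfold 3 (reflect across v@4): 8 holes -> [(4, 1), (4, 2), (4, 5), (4, 6), (7, 1), (7, 2), (7, 5), (7, 6)]
Unfold 4 (reflect across h@4): 16 holes -> [(0, 1), (0, 2), (0, 5), (0, 6), (3, 1), (3, 2), (3, 5), (3, 6), (4, 1), (4, 2), (4, 5), (4, 6), (7, 1), (7, 2), (7, 5), (7, 6)]
Holes: [(0, 1), (0, 2), (0, 5), (0, 6), (3, 1), (3, 2), (3, 5), (3, 6), (4, 1), (4, 2), (4, 5), (4, 6), (7, 1), (7, 2), (7, 5), (7, 6)]

Answer: yes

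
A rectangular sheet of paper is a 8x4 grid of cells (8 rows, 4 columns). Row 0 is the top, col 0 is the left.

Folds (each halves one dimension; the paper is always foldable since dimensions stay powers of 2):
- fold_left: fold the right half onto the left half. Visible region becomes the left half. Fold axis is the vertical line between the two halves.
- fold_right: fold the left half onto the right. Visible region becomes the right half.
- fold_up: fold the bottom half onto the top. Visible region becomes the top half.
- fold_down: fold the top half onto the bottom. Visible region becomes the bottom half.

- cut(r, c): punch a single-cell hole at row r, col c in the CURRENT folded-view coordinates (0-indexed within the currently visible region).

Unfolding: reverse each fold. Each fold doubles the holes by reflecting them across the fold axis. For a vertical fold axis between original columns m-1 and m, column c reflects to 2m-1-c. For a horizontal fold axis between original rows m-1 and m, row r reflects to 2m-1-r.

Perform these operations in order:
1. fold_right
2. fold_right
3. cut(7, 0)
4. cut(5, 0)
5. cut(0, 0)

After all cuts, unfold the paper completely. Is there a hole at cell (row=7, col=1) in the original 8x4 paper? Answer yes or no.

Op 1 fold_right: fold axis v@2; visible region now rows[0,8) x cols[2,4) = 8x2
Op 2 fold_right: fold axis v@3; visible region now rows[0,8) x cols[3,4) = 8x1
Op 3 cut(7, 0): punch at orig (7,3); cuts so far [(7, 3)]; region rows[0,8) x cols[3,4) = 8x1
Op 4 cut(5, 0): punch at orig (5,3); cuts so far [(5, 3), (7, 3)]; region rows[0,8) x cols[3,4) = 8x1
Op 5 cut(0, 0): punch at orig (0,3); cuts so far [(0, 3), (5, 3), (7, 3)]; region rows[0,8) x cols[3,4) = 8x1
Unfold 1 (reflect across v@3): 6 holes -> [(0, 2), (0, 3), (5, 2), (5, 3), (7, 2), (7, 3)]
Unfold 2 (reflect across v@2): 12 holes -> [(0, 0), (0, 1), (0, 2), (0, 3), (5, 0), (5, 1), (5, 2), (5, 3), (7, 0), (7, 1), (7, 2), (7, 3)]
Holes: [(0, 0), (0, 1), (0, 2), (0, 3), (5, 0), (5, 1), (5, 2), (5, 3), (7, 0), (7, 1), (7, 2), (7, 3)]

Answer: yes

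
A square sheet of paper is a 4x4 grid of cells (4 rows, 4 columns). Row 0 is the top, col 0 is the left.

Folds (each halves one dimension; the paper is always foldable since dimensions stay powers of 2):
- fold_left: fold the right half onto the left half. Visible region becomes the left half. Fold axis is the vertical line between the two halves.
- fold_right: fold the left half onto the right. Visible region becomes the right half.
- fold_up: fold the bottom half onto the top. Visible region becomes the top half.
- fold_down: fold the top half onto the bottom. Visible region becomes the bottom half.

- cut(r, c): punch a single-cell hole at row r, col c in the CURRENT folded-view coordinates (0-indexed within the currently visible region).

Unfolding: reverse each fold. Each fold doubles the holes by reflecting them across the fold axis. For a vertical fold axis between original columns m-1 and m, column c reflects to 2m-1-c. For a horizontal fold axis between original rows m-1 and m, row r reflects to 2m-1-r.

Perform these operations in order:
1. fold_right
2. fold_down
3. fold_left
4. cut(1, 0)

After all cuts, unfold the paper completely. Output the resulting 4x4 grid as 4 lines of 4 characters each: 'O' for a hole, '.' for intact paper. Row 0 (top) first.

Answer: OOOO
....
....
OOOO

Derivation:
Op 1 fold_right: fold axis v@2; visible region now rows[0,4) x cols[2,4) = 4x2
Op 2 fold_down: fold axis h@2; visible region now rows[2,4) x cols[2,4) = 2x2
Op 3 fold_left: fold axis v@3; visible region now rows[2,4) x cols[2,3) = 2x1
Op 4 cut(1, 0): punch at orig (3,2); cuts so far [(3, 2)]; region rows[2,4) x cols[2,3) = 2x1
Unfold 1 (reflect across v@3): 2 holes -> [(3, 2), (3, 3)]
Unfold 2 (reflect across h@2): 4 holes -> [(0, 2), (0, 3), (3, 2), (3, 3)]
Unfold 3 (reflect across v@2): 8 holes -> [(0, 0), (0, 1), (0, 2), (0, 3), (3, 0), (3, 1), (3, 2), (3, 3)]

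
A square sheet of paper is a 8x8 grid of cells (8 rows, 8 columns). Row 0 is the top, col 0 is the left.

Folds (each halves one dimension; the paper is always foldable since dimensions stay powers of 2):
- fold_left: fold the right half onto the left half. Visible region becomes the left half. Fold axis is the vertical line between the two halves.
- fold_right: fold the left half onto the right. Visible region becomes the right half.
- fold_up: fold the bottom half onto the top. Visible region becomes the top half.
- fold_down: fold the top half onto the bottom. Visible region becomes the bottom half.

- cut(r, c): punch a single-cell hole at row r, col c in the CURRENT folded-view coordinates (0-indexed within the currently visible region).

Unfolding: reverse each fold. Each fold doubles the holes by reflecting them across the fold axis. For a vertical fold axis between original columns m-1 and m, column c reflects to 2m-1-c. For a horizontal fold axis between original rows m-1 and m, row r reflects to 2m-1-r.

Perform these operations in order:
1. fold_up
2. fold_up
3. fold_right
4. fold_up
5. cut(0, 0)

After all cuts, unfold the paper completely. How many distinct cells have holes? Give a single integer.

Op 1 fold_up: fold axis h@4; visible region now rows[0,4) x cols[0,8) = 4x8
Op 2 fold_up: fold axis h@2; visible region now rows[0,2) x cols[0,8) = 2x8
Op 3 fold_right: fold axis v@4; visible region now rows[0,2) x cols[4,8) = 2x4
Op 4 fold_up: fold axis h@1; visible region now rows[0,1) x cols[4,8) = 1x4
Op 5 cut(0, 0): punch at orig (0,4); cuts so far [(0, 4)]; region rows[0,1) x cols[4,8) = 1x4
Unfold 1 (reflect across h@1): 2 holes -> [(0, 4), (1, 4)]
Unfold 2 (reflect across v@4): 4 holes -> [(0, 3), (0, 4), (1, 3), (1, 4)]
Unfold 3 (reflect across h@2): 8 holes -> [(0, 3), (0, 4), (1, 3), (1, 4), (2, 3), (2, 4), (3, 3), (3, 4)]
Unfold 4 (reflect across h@4): 16 holes -> [(0, 3), (0, 4), (1, 3), (1, 4), (2, 3), (2, 4), (3, 3), (3, 4), (4, 3), (4, 4), (5, 3), (5, 4), (6, 3), (6, 4), (7, 3), (7, 4)]

Answer: 16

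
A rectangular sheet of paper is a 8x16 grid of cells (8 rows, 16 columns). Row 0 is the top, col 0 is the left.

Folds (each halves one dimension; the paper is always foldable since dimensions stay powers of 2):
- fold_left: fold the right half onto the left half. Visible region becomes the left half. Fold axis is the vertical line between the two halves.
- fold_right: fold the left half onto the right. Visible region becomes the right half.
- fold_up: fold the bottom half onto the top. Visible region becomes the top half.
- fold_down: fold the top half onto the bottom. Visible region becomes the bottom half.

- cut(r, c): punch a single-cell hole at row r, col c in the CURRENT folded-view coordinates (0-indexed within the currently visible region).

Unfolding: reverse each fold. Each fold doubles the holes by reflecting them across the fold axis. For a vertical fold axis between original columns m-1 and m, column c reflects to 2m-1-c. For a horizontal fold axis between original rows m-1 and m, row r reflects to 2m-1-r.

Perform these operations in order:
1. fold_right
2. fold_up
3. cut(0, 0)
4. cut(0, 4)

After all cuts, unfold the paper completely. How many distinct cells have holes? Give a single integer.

Answer: 8

Derivation:
Op 1 fold_right: fold axis v@8; visible region now rows[0,8) x cols[8,16) = 8x8
Op 2 fold_up: fold axis h@4; visible region now rows[0,4) x cols[8,16) = 4x8
Op 3 cut(0, 0): punch at orig (0,8); cuts so far [(0, 8)]; region rows[0,4) x cols[8,16) = 4x8
Op 4 cut(0, 4): punch at orig (0,12); cuts so far [(0, 8), (0, 12)]; region rows[0,4) x cols[8,16) = 4x8
Unfold 1 (reflect across h@4): 4 holes -> [(0, 8), (0, 12), (7, 8), (7, 12)]
Unfold 2 (reflect across v@8): 8 holes -> [(0, 3), (0, 7), (0, 8), (0, 12), (7, 3), (7, 7), (7, 8), (7, 12)]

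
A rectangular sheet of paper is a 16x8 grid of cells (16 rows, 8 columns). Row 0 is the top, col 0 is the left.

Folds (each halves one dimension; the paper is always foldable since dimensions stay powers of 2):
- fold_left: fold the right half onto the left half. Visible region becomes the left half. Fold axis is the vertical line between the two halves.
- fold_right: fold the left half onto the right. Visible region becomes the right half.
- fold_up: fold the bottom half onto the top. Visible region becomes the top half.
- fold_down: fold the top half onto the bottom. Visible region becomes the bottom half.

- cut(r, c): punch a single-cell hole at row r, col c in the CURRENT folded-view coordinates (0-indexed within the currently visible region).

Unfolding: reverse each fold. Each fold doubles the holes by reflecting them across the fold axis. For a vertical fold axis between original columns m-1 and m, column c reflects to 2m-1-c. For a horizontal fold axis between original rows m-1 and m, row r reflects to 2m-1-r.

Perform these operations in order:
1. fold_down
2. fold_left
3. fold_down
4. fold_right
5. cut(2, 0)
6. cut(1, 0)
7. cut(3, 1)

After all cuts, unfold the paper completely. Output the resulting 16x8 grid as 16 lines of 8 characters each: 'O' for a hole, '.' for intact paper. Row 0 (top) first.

Op 1 fold_down: fold axis h@8; visible region now rows[8,16) x cols[0,8) = 8x8
Op 2 fold_left: fold axis v@4; visible region now rows[8,16) x cols[0,4) = 8x4
Op 3 fold_down: fold axis h@12; visible region now rows[12,16) x cols[0,4) = 4x4
Op 4 fold_right: fold axis v@2; visible region now rows[12,16) x cols[2,4) = 4x2
Op 5 cut(2, 0): punch at orig (14,2); cuts so far [(14, 2)]; region rows[12,16) x cols[2,4) = 4x2
Op 6 cut(1, 0): punch at orig (13,2); cuts so far [(13, 2), (14, 2)]; region rows[12,16) x cols[2,4) = 4x2
Op 7 cut(3, 1): punch at orig (15,3); cuts so far [(13, 2), (14, 2), (15, 3)]; region rows[12,16) x cols[2,4) = 4x2
Unfold 1 (reflect across v@2): 6 holes -> [(13, 1), (13, 2), (14, 1), (14, 2), (15, 0), (15, 3)]
Unfold 2 (reflect across h@12): 12 holes -> [(8, 0), (8, 3), (9, 1), (9, 2), (10, 1), (10, 2), (13, 1), (13, 2), (14, 1), (14, 2), (15, 0), (15, 3)]
Unfold 3 (reflect across v@4): 24 holes -> [(8, 0), (8, 3), (8, 4), (8, 7), (9, 1), (9, 2), (9, 5), (9, 6), (10, 1), (10, 2), (10, 5), (10, 6), (13, 1), (13, 2), (13, 5), (13, 6), (14, 1), (14, 2), (14, 5), (14, 6), (15, 0), (15, 3), (15, 4), (15, 7)]
Unfold 4 (reflect across h@8): 48 holes -> [(0, 0), (0, 3), (0, 4), (0, 7), (1, 1), (1, 2), (1, 5), (1, 6), (2, 1), (2, 2), (2, 5), (2, 6), (5, 1), (5, 2), (5, 5), (5, 6), (6, 1), (6, 2), (6, 5), (6, 6), (7, 0), (7, 3), (7, 4), (7, 7), (8, 0), (8, 3), (8, 4), (8, 7), (9, 1), (9, 2), (9, 5), (9, 6), (10, 1), (10, 2), (10, 5), (10, 6), (13, 1), (13, 2), (13, 5), (13, 6), (14, 1), (14, 2), (14, 5), (14, 6), (15, 0), (15, 3), (15, 4), (15, 7)]

Answer: O..OO..O
.OO..OO.
.OO..OO.
........
........
.OO..OO.
.OO..OO.
O..OO..O
O..OO..O
.OO..OO.
.OO..OO.
........
........
.OO..OO.
.OO..OO.
O..OO..O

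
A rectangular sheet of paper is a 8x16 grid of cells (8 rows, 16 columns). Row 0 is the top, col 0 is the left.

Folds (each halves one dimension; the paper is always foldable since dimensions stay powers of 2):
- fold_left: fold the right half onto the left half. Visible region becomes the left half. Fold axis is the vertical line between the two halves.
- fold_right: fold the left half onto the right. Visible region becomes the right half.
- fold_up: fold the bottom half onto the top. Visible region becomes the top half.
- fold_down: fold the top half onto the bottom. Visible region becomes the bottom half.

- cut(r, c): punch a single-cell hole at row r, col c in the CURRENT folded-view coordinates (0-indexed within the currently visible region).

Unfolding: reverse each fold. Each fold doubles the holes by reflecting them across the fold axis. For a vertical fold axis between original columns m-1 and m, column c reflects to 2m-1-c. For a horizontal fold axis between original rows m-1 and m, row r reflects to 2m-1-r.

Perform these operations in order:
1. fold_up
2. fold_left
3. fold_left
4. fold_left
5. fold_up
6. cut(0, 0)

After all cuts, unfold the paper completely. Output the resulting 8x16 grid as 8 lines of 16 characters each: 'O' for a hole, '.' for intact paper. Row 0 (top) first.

Answer: O..OO..OO..OO..O
................
................
O..OO..OO..OO..O
O..OO..OO..OO..O
................
................
O..OO..OO..OO..O

Derivation:
Op 1 fold_up: fold axis h@4; visible region now rows[0,4) x cols[0,16) = 4x16
Op 2 fold_left: fold axis v@8; visible region now rows[0,4) x cols[0,8) = 4x8
Op 3 fold_left: fold axis v@4; visible region now rows[0,4) x cols[0,4) = 4x4
Op 4 fold_left: fold axis v@2; visible region now rows[0,4) x cols[0,2) = 4x2
Op 5 fold_up: fold axis h@2; visible region now rows[0,2) x cols[0,2) = 2x2
Op 6 cut(0, 0): punch at orig (0,0); cuts so far [(0, 0)]; region rows[0,2) x cols[0,2) = 2x2
Unfold 1 (reflect across h@2): 2 holes -> [(0, 0), (3, 0)]
Unfold 2 (reflect across v@2): 4 holes -> [(0, 0), (0, 3), (3, 0), (3, 3)]
Unfold 3 (reflect across v@4): 8 holes -> [(0, 0), (0, 3), (0, 4), (0, 7), (3, 0), (3, 3), (3, 4), (3, 7)]
Unfold 4 (reflect across v@8): 16 holes -> [(0, 0), (0, 3), (0, 4), (0, 7), (0, 8), (0, 11), (0, 12), (0, 15), (3, 0), (3, 3), (3, 4), (3, 7), (3, 8), (3, 11), (3, 12), (3, 15)]
Unfold 5 (reflect across h@4): 32 holes -> [(0, 0), (0, 3), (0, 4), (0, 7), (0, 8), (0, 11), (0, 12), (0, 15), (3, 0), (3, 3), (3, 4), (3, 7), (3, 8), (3, 11), (3, 12), (3, 15), (4, 0), (4, 3), (4, 4), (4, 7), (4, 8), (4, 11), (4, 12), (4, 15), (7, 0), (7, 3), (7, 4), (7, 7), (7, 8), (7, 11), (7, 12), (7, 15)]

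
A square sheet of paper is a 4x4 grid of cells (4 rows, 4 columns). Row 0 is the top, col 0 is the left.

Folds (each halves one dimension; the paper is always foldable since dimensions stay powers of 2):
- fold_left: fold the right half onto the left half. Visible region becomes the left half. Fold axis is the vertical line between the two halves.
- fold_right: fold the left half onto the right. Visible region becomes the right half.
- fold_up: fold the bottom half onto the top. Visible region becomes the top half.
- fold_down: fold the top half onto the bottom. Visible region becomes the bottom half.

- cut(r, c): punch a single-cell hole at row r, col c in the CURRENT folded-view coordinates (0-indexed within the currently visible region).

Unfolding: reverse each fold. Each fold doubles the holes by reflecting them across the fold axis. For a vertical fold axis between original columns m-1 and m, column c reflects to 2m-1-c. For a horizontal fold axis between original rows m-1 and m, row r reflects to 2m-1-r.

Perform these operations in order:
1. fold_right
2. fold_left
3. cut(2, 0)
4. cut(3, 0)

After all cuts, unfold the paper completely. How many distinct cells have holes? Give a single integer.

Op 1 fold_right: fold axis v@2; visible region now rows[0,4) x cols[2,4) = 4x2
Op 2 fold_left: fold axis v@3; visible region now rows[0,4) x cols[2,3) = 4x1
Op 3 cut(2, 0): punch at orig (2,2); cuts so far [(2, 2)]; region rows[0,4) x cols[2,3) = 4x1
Op 4 cut(3, 0): punch at orig (3,2); cuts so far [(2, 2), (3, 2)]; region rows[0,4) x cols[2,3) = 4x1
Unfold 1 (reflect across v@3): 4 holes -> [(2, 2), (2, 3), (3, 2), (3, 3)]
Unfold 2 (reflect across v@2): 8 holes -> [(2, 0), (2, 1), (2, 2), (2, 3), (3, 0), (3, 1), (3, 2), (3, 3)]

Answer: 8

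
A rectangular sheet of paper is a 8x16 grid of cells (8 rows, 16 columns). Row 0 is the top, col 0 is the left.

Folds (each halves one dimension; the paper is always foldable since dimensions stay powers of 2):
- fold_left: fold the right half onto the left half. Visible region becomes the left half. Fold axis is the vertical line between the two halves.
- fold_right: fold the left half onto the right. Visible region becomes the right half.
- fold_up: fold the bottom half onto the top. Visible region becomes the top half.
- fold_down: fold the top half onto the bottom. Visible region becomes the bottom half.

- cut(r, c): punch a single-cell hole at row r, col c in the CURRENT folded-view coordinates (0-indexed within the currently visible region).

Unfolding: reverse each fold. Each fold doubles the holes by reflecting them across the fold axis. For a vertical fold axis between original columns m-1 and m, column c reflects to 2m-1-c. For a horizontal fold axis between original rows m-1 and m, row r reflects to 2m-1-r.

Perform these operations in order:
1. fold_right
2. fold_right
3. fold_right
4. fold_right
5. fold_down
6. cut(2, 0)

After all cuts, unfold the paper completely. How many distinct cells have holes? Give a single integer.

Answer: 32

Derivation:
Op 1 fold_right: fold axis v@8; visible region now rows[0,8) x cols[8,16) = 8x8
Op 2 fold_right: fold axis v@12; visible region now rows[0,8) x cols[12,16) = 8x4
Op 3 fold_right: fold axis v@14; visible region now rows[0,8) x cols[14,16) = 8x2
Op 4 fold_right: fold axis v@15; visible region now rows[0,8) x cols[15,16) = 8x1
Op 5 fold_down: fold axis h@4; visible region now rows[4,8) x cols[15,16) = 4x1
Op 6 cut(2, 0): punch at orig (6,15); cuts so far [(6, 15)]; region rows[4,8) x cols[15,16) = 4x1
Unfold 1 (reflect across h@4): 2 holes -> [(1, 15), (6, 15)]
Unfold 2 (reflect across v@15): 4 holes -> [(1, 14), (1, 15), (6, 14), (6, 15)]
Unfold 3 (reflect across v@14): 8 holes -> [(1, 12), (1, 13), (1, 14), (1, 15), (6, 12), (6, 13), (6, 14), (6, 15)]
Unfold 4 (reflect across v@12): 16 holes -> [(1, 8), (1, 9), (1, 10), (1, 11), (1, 12), (1, 13), (1, 14), (1, 15), (6, 8), (6, 9), (6, 10), (6, 11), (6, 12), (6, 13), (6, 14), (6, 15)]
Unfold 5 (reflect across v@8): 32 holes -> [(1, 0), (1, 1), (1, 2), (1, 3), (1, 4), (1, 5), (1, 6), (1, 7), (1, 8), (1, 9), (1, 10), (1, 11), (1, 12), (1, 13), (1, 14), (1, 15), (6, 0), (6, 1), (6, 2), (6, 3), (6, 4), (6, 5), (6, 6), (6, 7), (6, 8), (6, 9), (6, 10), (6, 11), (6, 12), (6, 13), (6, 14), (6, 15)]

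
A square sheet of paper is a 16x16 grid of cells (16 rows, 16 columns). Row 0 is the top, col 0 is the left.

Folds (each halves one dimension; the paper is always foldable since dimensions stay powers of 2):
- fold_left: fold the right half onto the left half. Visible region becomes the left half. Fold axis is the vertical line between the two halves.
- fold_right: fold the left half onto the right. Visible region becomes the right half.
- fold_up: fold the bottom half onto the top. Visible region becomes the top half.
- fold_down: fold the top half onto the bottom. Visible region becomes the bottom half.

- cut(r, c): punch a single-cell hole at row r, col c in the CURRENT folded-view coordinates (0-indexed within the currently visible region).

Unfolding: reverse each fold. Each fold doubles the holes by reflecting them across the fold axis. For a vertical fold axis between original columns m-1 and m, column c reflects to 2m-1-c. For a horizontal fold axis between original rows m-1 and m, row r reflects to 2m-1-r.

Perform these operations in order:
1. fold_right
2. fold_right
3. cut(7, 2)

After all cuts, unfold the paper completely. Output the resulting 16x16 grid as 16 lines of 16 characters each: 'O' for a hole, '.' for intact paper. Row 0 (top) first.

Op 1 fold_right: fold axis v@8; visible region now rows[0,16) x cols[8,16) = 16x8
Op 2 fold_right: fold axis v@12; visible region now rows[0,16) x cols[12,16) = 16x4
Op 3 cut(7, 2): punch at orig (7,14); cuts so far [(7, 14)]; region rows[0,16) x cols[12,16) = 16x4
Unfold 1 (reflect across v@12): 2 holes -> [(7, 9), (7, 14)]
Unfold 2 (reflect across v@8): 4 holes -> [(7, 1), (7, 6), (7, 9), (7, 14)]

Answer: ................
................
................
................
................
................
................
.O....O..O....O.
................
................
................
................
................
................
................
................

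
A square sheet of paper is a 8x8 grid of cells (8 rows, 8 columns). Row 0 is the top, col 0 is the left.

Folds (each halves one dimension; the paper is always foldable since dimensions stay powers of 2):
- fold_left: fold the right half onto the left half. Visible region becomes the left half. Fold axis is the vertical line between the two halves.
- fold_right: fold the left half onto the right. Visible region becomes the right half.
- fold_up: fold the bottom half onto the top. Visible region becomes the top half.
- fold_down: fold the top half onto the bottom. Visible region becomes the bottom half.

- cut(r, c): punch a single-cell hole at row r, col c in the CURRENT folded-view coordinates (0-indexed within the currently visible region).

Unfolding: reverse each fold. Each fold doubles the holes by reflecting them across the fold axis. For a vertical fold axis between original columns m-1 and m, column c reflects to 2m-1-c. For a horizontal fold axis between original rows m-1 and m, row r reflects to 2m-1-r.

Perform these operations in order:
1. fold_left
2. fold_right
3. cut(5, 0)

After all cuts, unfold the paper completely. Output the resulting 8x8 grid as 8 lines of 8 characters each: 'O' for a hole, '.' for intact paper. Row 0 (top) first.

Answer: ........
........
........
........
........
.OO..OO.
........
........

Derivation:
Op 1 fold_left: fold axis v@4; visible region now rows[0,8) x cols[0,4) = 8x4
Op 2 fold_right: fold axis v@2; visible region now rows[0,8) x cols[2,4) = 8x2
Op 3 cut(5, 0): punch at orig (5,2); cuts so far [(5, 2)]; region rows[0,8) x cols[2,4) = 8x2
Unfold 1 (reflect across v@2): 2 holes -> [(5, 1), (5, 2)]
Unfold 2 (reflect across v@4): 4 holes -> [(5, 1), (5, 2), (5, 5), (5, 6)]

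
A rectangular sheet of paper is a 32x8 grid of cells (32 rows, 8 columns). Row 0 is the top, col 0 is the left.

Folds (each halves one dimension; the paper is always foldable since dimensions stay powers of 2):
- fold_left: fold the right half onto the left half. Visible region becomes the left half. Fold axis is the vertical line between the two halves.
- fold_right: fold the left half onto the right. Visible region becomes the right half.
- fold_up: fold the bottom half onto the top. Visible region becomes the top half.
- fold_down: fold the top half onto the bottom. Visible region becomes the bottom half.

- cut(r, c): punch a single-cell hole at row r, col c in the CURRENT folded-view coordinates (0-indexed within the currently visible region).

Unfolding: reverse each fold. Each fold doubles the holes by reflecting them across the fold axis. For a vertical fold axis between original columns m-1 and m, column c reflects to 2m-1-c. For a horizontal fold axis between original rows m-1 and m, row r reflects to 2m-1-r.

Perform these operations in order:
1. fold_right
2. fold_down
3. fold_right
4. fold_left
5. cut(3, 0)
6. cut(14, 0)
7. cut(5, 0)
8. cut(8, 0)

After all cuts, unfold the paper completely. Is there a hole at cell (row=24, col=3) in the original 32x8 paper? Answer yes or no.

Answer: yes

Derivation:
Op 1 fold_right: fold axis v@4; visible region now rows[0,32) x cols[4,8) = 32x4
Op 2 fold_down: fold axis h@16; visible region now rows[16,32) x cols[4,8) = 16x4
Op 3 fold_right: fold axis v@6; visible region now rows[16,32) x cols[6,8) = 16x2
Op 4 fold_left: fold axis v@7; visible region now rows[16,32) x cols[6,7) = 16x1
Op 5 cut(3, 0): punch at orig (19,6); cuts so far [(19, 6)]; region rows[16,32) x cols[6,7) = 16x1
Op 6 cut(14, 0): punch at orig (30,6); cuts so far [(19, 6), (30, 6)]; region rows[16,32) x cols[6,7) = 16x1
Op 7 cut(5, 0): punch at orig (21,6); cuts so far [(19, 6), (21, 6), (30, 6)]; region rows[16,32) x cols[6,7) = 16x1
Op 8 cut(8, 0): punch at orig (24,6); cuts so far [(19, 6), (21, 6), (24, 6), (30, 6)]; region rows[16,32) x cols[6,7) = 16x1
Unfold 1 (reflect across v@7): 8 holes -> [(19, 6), (19, 7), (21, 6), (21, 7), (24, 6), (24, 7), (30, 6), (30, 7)]
Unfold 2 (reflect across v@6): 16 holes -> [(19, 4), (19, 5), (19, 6), (19, 7), (21, 4), (21, 5), (21, 6), (21, 7), (24, 4), (24, 5), (24, 6), (24, 7), (30, 4), (30, 5), (30, 6), (30, 7)]
Unfold 3 (reflect across h@16): 32 holes -> [(1, 4), (1, 5), (1, 6), (1, 7), (7, 4), (7, 5), (7, 6), (7, 7), (10, 4), (10, 5), (10, 6), (10, 7), (12, 4), (12, 5), (12, 6), (12, 7), (19, 4), (19, 5), (19, 6), (19, 7), (21, 4), (21, 5), (21, 6), (21, 7), (24, 4), (24, 5), (24, 6), (24, 7), (30, 4), (30, 5), (30, 6), (30, 7)]
Unfold 4 (reflect across v@4): 64 holes -> [(1, 0), (1, 1), (1, 2), (1, 3), (1, 4), (1, 5), (1, 6), (1, 7), (7, 0), (7, 1), (7, 2), (7, 3), (7, 4), (7, 5), (7, 6), (7, 7), (10, 0), (10, 1), (10, 2), (10, 3), (10, 4), (10, 5), (10, 6), (10, 7), (12, 0), (12, 1), (12, 2), (12, 3), (12, 4), (12, 5), (12, 6), (12, 7), (19, 0), (19, 1), (19, 2), (19, 3), (19, 4), (19, 5), (19, 6), (19, 7), (21, 0), (21, 1), (21, 2), (21, 3), (21, 4), (21, 5), (21, 6), (21, 7), (24, 0), (24, 1), (24, 2), (24, 3), (24, 4), (24, 5), (24, 6), (24, 7), (30, 0), (30, 1), (30, 2), (30, 3), (30, 4), (30, 5), (30, 6), (30, 7)]
Holes: [(1, 0), (1, 1), (1, 2), (1, 3), (1, 4), (1, 5), (1, 6), (1, 7), (7, 0), (7, 1), (7, 2), (7, 3), (7, 4), (7, 5), (7, 6), (7, 7), (10, 0), (10, 1), (10, 2), (10, 3), (10, 4), (10, 5), (10, 6), (10, 7), (12, 0), (12, 1), (12, 2), (12, 3), (12, 4), (12, 5), (12, 6), (12, 7), (19, 0), (19, 1), (19, 2), (19, 3), (19, 4), (19, 5), (19, 6), (19, 7), (21, 0), (21, 1), (21, 2), (21, 3), (21, 4), (21, 5), (21, 6), (21, 7), (24, 0), (24, 1), (24, 2), (24, 3), (24, 4), (24, 5), (24, 6), (24, 7), (30, 0), (30, 1), (30, 2), (30, 3), (30, 4), (30, 5), (30, 6), (30, 7)]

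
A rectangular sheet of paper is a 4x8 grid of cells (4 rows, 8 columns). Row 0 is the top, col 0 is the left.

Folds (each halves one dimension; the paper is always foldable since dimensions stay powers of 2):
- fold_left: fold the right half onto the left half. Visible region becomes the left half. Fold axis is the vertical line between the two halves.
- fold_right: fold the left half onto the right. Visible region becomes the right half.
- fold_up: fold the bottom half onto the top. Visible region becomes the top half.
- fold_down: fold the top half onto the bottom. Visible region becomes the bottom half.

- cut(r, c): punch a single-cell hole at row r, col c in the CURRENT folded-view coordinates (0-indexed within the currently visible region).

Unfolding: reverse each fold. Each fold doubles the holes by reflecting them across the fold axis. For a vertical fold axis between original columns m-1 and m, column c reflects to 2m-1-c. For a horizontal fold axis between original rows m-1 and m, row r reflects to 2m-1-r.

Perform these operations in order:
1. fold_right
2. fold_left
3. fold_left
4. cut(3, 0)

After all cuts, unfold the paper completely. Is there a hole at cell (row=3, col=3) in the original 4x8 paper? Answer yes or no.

Answer: yes

Derivation:
Op 1 fold_right: fold axis v@4; visible region now rows[0,4) x cols[4,8) = 4x4
Op 2 fold_left: fold axis v@6; visible region now rows[0,4) x cols[4,6) = 4x2
Op 3 fold_left: fold axis v@5; visible region now rows[0,4) x cols[4,5) = 4x1
Op 4 cut(3, 0): punch at orig (3,4); cuts so far [(3, 4)]; region rows[0,4) x cols[4,5) = 4x1
Unfold 1 (reflect across v@5): 2 holes -> [(3, 4), (3, 5)]
Unfold 2 (reflect across v@6): 4 holes -> [(3, 4), (3, 5), (3, 6), (3, 7)]
Unfold 3 (reflect across v@4): 8 holes -> [(3, 0), (3, 1), (3, 2), (3, 3), (3, 4), (3, 5), (3, 6), (3, 7)]
Holes: [(3, 0), (3, 1), (3, 2), (3, 3), (3, 4), (3, 5), (3, 6), (3, 7)]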